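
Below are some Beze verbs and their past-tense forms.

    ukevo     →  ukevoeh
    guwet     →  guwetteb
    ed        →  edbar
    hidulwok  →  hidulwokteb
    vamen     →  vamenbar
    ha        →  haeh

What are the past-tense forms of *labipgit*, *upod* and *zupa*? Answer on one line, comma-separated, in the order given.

labipgitteb, upodbar, zupaeh

Looking at the final sound of each stem: -teb when the stem ends in a voiceless consonant (*guwet*, *hidulwok*); -bar when the stem ends in a voiced consonant (*ed*, *vamen*); -eh when the stem ends in a vowel (*ukevo*, *ha*).
Since the final sound of *labipgit* is /t/ (a voiceless consonant), it takes -teb, giving *labipgitteb*.
*upod* — final sound /d/ (a voiced consonant) → -bar → *upodbar*.
The final sound of *zupa* is /a/, which is a vowel, so the suffix is -eh, giving *zupaeh*.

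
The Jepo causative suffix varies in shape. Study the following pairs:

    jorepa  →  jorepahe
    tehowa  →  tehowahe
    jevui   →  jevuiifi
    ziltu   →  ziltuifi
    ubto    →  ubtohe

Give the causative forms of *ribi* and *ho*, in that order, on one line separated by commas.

The alternation tracks the last vowel of the stem — -ifi when the last vowel of the stem is a high vowel (*jevui*, *ziltu*); -he when the last vowel of the stem is a non-high vowel (*jorepa*, *tehowa*, *ubto*).
Since the last vowel of *ribi* is /i/ (a high vowel), it takes -ifi, giving *ribiifi*.
*ho* — last vowel /o/ (a non-high vowel) → -he → *hohe*.

ribiifi, hohe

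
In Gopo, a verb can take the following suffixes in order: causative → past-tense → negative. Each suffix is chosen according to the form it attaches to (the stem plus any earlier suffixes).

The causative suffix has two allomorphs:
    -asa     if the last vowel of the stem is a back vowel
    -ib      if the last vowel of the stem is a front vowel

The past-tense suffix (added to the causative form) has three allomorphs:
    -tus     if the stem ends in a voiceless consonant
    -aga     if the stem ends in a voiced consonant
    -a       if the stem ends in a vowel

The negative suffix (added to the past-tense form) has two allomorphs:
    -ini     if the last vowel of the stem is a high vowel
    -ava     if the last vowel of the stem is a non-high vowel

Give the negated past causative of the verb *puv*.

The last vowel of *puv* is /u/, which is a back vowel, so the causative suffix is -asa, giving *puvasa*.
The final sound of the causative form *puvasa* is /a/, which is a vowel, so the past-tense suffix is -a, giving *puvasaa*.
The past-tense form *puvasaa* — last vowel /a/ (a non-high vowel) → -ava → *puvasaaava*.

puvasaaava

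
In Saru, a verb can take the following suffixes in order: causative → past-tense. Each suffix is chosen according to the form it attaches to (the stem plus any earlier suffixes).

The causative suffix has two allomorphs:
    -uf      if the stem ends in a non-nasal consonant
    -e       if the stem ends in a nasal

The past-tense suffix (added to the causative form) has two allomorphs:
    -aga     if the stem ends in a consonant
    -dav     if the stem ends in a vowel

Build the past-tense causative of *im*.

imedav

Since the final consonant of *im* is /m/ (a nasal), it takes -e, giving *ime*.
The causative form *ime* — final sound /e/ (a vowel) → -dav → *imedav*.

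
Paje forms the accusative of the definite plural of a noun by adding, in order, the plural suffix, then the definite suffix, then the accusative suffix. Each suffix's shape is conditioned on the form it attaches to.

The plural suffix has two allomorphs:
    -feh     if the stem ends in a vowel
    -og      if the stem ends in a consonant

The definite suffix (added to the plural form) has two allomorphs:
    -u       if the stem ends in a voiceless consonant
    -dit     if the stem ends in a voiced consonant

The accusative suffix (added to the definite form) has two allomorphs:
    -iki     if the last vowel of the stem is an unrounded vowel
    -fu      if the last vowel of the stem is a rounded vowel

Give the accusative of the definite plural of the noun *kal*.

The final sound of *kal* is /l/, which is a consonant, so the plural suffix is -og, giving *kalog*.
The final consonant of the plural form *kalog* is /g/, which is voiced, so the definite suffix is -dit, giving *kalogdit*.
The last vowel of the definite form *kalogdit* is /i/, which is an unrounded vowel, so the accusative suffix is -iki, giving *kalogditiki*.

kalogditiki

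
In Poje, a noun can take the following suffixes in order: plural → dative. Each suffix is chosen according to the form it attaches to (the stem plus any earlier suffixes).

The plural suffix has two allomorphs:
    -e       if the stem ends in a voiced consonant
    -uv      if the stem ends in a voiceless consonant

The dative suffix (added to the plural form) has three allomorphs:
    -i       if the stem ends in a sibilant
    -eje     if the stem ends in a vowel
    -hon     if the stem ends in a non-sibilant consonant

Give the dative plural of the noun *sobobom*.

sobobomeeje

*sobobom* — final consonant /m/ (voiced) → -e → *sobobome*.
Since the final sound of the plural form *sobobome* is /e/ (a vowel), it takes -eje, giving *sobobomeeje*.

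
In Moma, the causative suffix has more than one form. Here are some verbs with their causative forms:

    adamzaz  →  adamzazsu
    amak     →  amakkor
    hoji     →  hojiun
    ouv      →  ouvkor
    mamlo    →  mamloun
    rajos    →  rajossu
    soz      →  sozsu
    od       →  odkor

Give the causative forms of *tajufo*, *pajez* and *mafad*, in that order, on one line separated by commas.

The alternation tracks the final sound of the stem — -su when the stem ends in a sibilant (*adamzaz*, *rajos*, *soz*); -kor when the stem ends in a non-sibilant consonant (*amak*, *ouv*, *od*); -un when the stem ends in a vowel (*hoji*, *mamlo*).
Since the final sound of *tajufo* is /o/ (a vowel), it takes -un, giving *tajufoun*.
*pajez* — final sound /z/ (a sibilant) → -su → *pajezsu*.
*mafad*: final sound = /d/, a non-sibilant consonant → -kor → *mafadkor*.

tajufoun, pajezsu, mafadkor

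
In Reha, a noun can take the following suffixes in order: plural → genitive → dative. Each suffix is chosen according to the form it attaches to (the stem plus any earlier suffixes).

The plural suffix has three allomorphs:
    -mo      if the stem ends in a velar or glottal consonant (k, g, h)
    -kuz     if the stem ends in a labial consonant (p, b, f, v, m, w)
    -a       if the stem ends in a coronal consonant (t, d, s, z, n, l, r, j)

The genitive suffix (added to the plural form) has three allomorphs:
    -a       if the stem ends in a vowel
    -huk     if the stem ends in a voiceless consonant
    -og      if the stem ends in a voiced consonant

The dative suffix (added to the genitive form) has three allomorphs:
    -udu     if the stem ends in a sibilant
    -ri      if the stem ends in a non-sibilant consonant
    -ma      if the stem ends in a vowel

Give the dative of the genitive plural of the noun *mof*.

mofkuzogri

The final consonant of *mof* is /f/, which is labial, so the plural suffix is -kuz, giving *mofkuz*.
Since the final sound of the plural form *mofkuz* is /z/ (a voiced consonant), it takes -og, giving *mofkuzog*.
The genitive form *mofkuzog* — final sound /g/ (a non-sibilant consonant) → -ri → *mofkuzogri*.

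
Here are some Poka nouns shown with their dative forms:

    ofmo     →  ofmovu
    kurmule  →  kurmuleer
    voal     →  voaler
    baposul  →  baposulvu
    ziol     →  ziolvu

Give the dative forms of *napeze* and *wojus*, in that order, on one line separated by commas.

napezeer, wojusvu

The suffix is conditioned by the last vowel: -vu when the last vowel of the stem is a rounded vowel (*ofmo*, *baposul*, *ziol*); -er when the last vowel of the stem is an unrounded vowel (*kurmule*, *voal*).
Since the last vowel of *napeze* is /e/ (an unrounded vowel), it takes -er, giving *napezeer*.
Since the last vowel of *wojus* is /u/ (a rounded vowel), it takes -vu, giving *wojusvu*.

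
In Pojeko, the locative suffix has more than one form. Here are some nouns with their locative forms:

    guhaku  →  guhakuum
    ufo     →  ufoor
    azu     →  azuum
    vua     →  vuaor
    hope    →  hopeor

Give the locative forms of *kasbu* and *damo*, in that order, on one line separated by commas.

The pattern is height harmony: -um when the last vowel of the stem is a high vowel (*guhaku*, *azu*); -or when the last vowel of the stem is a non-high vowel (*ufo*, *vua*, *hope*).
The last vowel of *kasbu* is /u/, which is a high vowel, so the suffix is -um, giving *kasbuum*.
*damo*: last vowel = /o/, a non-high vowel → -or → *damoor*.

kasbuum, damoor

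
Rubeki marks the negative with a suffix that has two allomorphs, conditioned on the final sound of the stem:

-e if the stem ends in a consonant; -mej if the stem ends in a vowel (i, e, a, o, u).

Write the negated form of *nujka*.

nujkamej

The final sound of *nujka* is /a/, which is a vowel, so the suffix is -mej, giving *nujkamej*.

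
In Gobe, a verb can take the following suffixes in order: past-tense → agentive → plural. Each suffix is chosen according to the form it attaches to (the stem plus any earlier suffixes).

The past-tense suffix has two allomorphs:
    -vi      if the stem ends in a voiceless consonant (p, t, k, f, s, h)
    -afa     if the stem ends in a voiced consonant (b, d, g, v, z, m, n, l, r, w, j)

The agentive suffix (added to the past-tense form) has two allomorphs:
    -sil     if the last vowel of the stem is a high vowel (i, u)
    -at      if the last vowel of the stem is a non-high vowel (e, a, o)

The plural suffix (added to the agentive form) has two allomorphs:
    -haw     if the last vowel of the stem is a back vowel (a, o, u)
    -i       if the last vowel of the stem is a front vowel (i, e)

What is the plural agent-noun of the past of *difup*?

difupvisili

Since the final consonant of *difup* is /p/ (voiceless), it takes -vi, giving *difupvi*.
The last vowel of the past-tense form *difupvi* is /i/, which is a high vowel, so the agentive suffix is -sil, giving *difupvisil*.
The last vowel of the agentive form *difupvisil* is /i/, which is a front vowel, so the plural suffix is -i, giving *difupvisili*.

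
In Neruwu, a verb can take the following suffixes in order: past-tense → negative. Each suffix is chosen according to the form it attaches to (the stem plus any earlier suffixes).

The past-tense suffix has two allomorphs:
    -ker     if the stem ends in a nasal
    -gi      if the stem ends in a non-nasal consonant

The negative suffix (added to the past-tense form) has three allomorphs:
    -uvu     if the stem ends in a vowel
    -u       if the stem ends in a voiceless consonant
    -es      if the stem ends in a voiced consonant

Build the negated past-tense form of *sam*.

samkeres

Since the final consonant of *sam* is /m/ (a nasal), it takes -ker, giving *samker*.
The past-tense form *samker* — final sound /r/ (a voiced consonant) → -es → *samkeres*.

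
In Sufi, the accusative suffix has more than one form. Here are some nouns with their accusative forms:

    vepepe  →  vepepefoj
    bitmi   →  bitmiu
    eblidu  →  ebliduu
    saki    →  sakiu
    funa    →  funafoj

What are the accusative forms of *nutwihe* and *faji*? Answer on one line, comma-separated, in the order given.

nutwihefoj, fajiu

The suffix is conditioned by the last vowel: -u when the last vowel of the stem is a high vowel (*bitmi*, *eblidu*, *saki*); -foj when the last vowel of the stem is a non-high vowel (*vepepe*, *funa*).
*nutwihe* — last vowel /e/ (a non-high vowel) → -foj → *nutwihefoj*.
Since the last vowel of *faji* is /i/ (a high vowel), it takes -u, giving *fajiu*.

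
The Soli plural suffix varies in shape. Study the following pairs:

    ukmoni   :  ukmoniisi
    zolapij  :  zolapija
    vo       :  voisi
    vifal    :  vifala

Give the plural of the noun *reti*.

Looking at the final sound of each stem: -a when the stem ends in a consonant (*zolapij*, *vifal*); -isi when the stem ends in a vowel (*ukmoni*, *vo*).
The final sound of *reti* is /i/, which is a vowel, so the suffix is -isi, giving *retiisi*.

retiisi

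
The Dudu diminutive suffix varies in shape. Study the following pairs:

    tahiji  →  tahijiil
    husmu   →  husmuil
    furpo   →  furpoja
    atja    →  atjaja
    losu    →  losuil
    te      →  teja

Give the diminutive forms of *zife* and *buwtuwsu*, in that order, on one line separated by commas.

zifeja, buwtuwsuil

The pattern is height harmony: -il when the last vowel of the stem is a high vowel (*tahiji*, *husmu*, *losu*); -ja when the last vowel of the stem is a non-high vowel (*furpo*, *atja*, *te*).
*zife*: last vowel = /e/, a non-high vowel → -ja → *zifeja*.
*buwtuwsu*: last vowel = /u/, a high vowel → -il → *buwtuwsuil*.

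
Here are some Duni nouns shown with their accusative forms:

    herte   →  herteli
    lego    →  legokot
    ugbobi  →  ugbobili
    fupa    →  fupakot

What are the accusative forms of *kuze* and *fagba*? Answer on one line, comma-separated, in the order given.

The alternation tracks the last vowel of the stem — -li when the last vowel of the stem is a front vowel (*herte*, *ugbobi*); -kot when the last vowel of the stem is a back vowel (*lego*, *fupa*).
The last vowel of *kuze* is /e/, which is a front vowel, so the suffix is -li, giving *kuzeli*.
Since the last vowel of *fagba* is /a/ (a back vowel), it takes -kot, giving *fagbakot*.

kuzeli, fagbakot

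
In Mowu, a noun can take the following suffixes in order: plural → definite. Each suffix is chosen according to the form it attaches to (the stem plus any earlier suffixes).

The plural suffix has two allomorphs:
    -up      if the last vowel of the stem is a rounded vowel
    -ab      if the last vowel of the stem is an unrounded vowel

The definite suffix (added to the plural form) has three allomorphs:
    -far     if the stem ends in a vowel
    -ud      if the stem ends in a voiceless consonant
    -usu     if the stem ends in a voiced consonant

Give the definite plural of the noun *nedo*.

nedoupud

*nedo*: last vowel = /o/, a rounded vowel → -up → *nedoup*.
The plural form *nedoup*: final sound = /p/, a voiceless consonant → -ud → *nedoupud*.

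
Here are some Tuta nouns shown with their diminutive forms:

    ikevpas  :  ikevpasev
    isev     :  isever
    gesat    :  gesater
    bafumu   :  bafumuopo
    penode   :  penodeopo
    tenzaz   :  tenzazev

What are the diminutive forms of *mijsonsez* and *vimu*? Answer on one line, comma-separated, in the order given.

The alternation tracks the final sound of the stem — -ev when the stem ends in a sibilant (*ikevpas*, *tenzaz*); -er when the stem ends in a non-sibilant consonant (*isev*, *gesat*); -opo when the stem ends in a vowel (*bafumu*, *penode*).
*mijsonsez*: final sound = /z/, a sibilant → -ev → *mijsonsezev*.
Since the final sound of *vimu* is /u/ (a vowel), it takes -opo, giving *vimuopo*.

mijsonsezev, vimuopo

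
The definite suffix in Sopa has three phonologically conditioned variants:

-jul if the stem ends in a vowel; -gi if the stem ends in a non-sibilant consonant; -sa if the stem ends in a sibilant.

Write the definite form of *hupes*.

*hupes* — final sound /s/ (a sibilant) → -sa → *hupessa*.

hupessa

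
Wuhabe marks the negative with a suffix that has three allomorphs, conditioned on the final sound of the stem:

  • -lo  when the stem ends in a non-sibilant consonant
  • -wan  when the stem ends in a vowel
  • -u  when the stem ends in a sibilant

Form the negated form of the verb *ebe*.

ebewan

*ebe* — final sound /e/ (a vowel) → -wan → *ebewan*.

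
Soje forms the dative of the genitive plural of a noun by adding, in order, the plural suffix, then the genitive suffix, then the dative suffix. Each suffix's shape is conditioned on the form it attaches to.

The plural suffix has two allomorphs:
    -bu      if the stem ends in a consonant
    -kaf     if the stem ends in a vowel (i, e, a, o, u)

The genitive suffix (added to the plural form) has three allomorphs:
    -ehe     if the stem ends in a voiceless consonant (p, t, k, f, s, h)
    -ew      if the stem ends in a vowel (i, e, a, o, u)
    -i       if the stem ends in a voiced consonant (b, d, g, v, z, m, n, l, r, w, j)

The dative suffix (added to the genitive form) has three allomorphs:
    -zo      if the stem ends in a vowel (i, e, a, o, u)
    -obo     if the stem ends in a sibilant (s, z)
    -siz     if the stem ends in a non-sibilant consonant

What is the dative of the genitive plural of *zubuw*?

The final sound of *zubuw* is /w/, which is a consonant, so the plural suffix is -bu, giving *zubuwbu*.
The plural form *zubuwbu*: final sound = /u/, a vowel → -ew → *zubuwbuew*.
The genitive form *zubuwbuew* — final sound /w/ (a non-sibilant consonant) → -siz → *zubuwbuewsiz*.

zubuwbuewsiz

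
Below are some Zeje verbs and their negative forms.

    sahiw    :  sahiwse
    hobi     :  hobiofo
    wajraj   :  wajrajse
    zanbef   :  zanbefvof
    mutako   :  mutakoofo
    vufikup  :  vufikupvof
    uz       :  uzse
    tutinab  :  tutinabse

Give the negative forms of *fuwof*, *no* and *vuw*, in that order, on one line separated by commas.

fuwofvof, noofo, vuwse

Looking at the final sound of each stem: -vof when the stem ends in a voiceless consonant (*zanbef*, *vufikup*); -se when the stem ends in a voiced consonant (*sahiw*, *wajraj*, *uz*, *tutinab*); -ofo when the stem ends in a vowel (*hobi*, *mutako*).
*fuwof* — final sound /f/ (a voiceless consonant) → -vof → *fuwofvof*.
The final sound of *no* is /o/, which is a vowel, so the suffix is -ofo, giving *noofo*.
*vuw*: final sound = /w/, a voiced consonant → -se → *vuwse*.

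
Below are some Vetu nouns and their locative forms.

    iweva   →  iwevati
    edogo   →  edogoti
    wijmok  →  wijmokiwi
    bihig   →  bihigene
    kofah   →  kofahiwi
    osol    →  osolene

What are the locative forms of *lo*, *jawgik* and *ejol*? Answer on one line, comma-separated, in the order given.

loti, jawgikiwi, ejolene

The alternation tracks the final sound of the stem — -iwi when the stem ends in a voiceless consonant (*wijmok*, *kofah*); -ene when the stem ends in a voiced consonant (*bihig*, *osol*); -ti when the stem ends in a vowel (*iweva*, *edogo*).
Since the final sound of *lo* is /o/ (a vowel), it takes -ti, giving *loti*.
*jawgik*: final sound = /k/, a voiceless consonant → -iwi → *jawgikiwi*.
Since the final sound of *ejol* is /l/ (a voiced consonant), it takes -ene, giving *ejolene*.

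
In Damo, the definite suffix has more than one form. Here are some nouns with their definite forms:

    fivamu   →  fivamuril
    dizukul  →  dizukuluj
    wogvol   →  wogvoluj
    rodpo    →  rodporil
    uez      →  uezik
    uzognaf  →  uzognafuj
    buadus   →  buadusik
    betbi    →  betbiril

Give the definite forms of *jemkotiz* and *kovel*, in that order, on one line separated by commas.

jemkotizik, koveluj

The pattern is sibilance of the final sound: -ik when the stem ends in a sibilant (*uez*, *buadus*); -uj when the stem ends in a non-sibilant consonant (*dizukul*, *wogvol*, *uzognaf*); -ril when the stem ends in a vowel (*fivamu*, *rodpo*, *betbi*).
Since the final sound of *jemkotiz* is /z/ (a sibilant), it takes -ik, giving *jemkotizik*.
Since the final sound of *kovel* is /l/ (a non-sibilant consonant), it takes -uj, giving *koveluj*.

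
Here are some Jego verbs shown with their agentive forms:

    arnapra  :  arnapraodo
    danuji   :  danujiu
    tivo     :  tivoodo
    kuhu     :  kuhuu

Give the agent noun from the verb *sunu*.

The pattern is height harmony: -u when the last vowel of the stem is a high vowel (*danuji*, *kuhu*); -odo when the last vowel of the stem is a non-high vowel (*arnapra*, *tivo*).
The last vowel of *sunu* is /u/, which is a high vowel, so the suffix is -u, giving *sunuu*.

sunuu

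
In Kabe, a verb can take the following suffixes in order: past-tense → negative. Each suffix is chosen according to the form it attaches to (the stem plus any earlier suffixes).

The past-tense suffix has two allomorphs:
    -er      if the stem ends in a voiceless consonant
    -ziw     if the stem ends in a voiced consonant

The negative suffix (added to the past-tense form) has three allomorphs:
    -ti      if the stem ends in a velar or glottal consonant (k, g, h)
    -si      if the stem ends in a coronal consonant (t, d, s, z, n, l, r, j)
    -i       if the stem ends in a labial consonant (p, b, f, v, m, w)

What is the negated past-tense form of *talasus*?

talasusersi

The final consonant of *talasus* is /s/, which is voiceless, so the past-tense suffix is -er, giving *talasuser*.
The past-tense form *talasuser* — final consonant /r/ (coronal) → -si → *talasusersi*.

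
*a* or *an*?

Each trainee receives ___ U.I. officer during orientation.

The indefinite article is chosen by the initial *sound* of the following word, not its spelling.
The initialism *U.I.* is read letter by letter; the first letter, U, is pronounced /juː/, which begins with a consonant sound.
So the article is *a*: Each trainee receives a U.I. officer during orientation.

a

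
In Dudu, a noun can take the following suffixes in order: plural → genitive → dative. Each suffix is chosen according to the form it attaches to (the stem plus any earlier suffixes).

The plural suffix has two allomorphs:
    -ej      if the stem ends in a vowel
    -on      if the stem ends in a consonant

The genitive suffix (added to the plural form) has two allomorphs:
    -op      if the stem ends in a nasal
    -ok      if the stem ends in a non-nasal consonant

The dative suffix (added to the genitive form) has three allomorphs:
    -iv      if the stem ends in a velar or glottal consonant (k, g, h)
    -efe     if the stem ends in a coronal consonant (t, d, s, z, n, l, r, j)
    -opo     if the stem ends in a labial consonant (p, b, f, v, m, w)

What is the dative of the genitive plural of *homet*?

hometonopopo

*homet* — final sound /t/ (a consonant) → -on → *hometon*.
The plural form *hometon* — final consonant /n/ (a nasal) → -op → *hometonop*.
The genitive form *hometonop* — final consonant /p/ (labial) → -opo → *hometonopopo*.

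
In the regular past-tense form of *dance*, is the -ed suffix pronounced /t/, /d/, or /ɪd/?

The stem *dance* ends in a voiceless consonant other than /t/.
The -ed suffix is realized as /ɪd/ after /t, d/; as /t/ after other voiceless consonants; and as /d/ after other voiced sounds.
So -ed on *dance* is pronounced /t/.

/t/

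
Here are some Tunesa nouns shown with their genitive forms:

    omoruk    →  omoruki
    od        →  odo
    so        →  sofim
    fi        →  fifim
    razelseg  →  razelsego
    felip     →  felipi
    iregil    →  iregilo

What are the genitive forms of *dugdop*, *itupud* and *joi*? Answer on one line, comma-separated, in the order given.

dugdopi, itupudo, joifim

The alternation tracks the final sound of the stem — -i when the stem ends in a voiceless consonant (*omoruk*, *felip*); -o when the stem ends in a voiced consonant (*od*, *razelseg*, *iregil*); -fim when the stem ends in a vowel (*so*, *fi*).
The final sound of *dugdop* is /p/, which is a voiceless consonant, so the suffix is -i, giving *dugdopi*.
The final sound of *itupud* is /d/, which is a voiced consonant, so the suffix is -o, giving *itupudo*.
*joi*: final sound = /i/, a vowel → -fim → *joifim*.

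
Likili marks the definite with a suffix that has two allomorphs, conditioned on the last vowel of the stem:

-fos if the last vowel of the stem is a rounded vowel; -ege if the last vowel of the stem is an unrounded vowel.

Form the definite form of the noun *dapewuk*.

dapewukfos

*dapewuk* — last vowel /u/ (a rounded vowel) → -fos → *dapewukfos*.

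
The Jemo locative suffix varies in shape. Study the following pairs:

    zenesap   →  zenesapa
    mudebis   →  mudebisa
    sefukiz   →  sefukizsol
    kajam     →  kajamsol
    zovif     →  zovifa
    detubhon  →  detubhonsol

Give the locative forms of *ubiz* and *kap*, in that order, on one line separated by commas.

Looking at the final consonant of each stem: -a when the stem ends in a voiceless consonant (*zenesap*, *mudebis*, *zovif*); -sol when the stem ends in a voiced consonant (*sefukiz*, *kajam*, *detubhon*).
The final consonant of *ubiz* is /z/, which is voiced, so the suffix is -sol, giving *ubizsol*.
Since the final consonant of *kap* is /p/ (voiceless), it takes -a, giving *kapa*.

ubizsol, kapa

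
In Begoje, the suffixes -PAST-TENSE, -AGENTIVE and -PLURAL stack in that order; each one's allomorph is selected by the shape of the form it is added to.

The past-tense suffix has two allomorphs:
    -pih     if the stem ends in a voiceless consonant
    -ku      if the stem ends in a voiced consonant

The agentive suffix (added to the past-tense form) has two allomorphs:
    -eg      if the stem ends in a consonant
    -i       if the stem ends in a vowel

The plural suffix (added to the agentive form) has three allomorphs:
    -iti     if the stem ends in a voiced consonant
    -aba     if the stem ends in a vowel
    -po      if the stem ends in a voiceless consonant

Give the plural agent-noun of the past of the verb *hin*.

hinkuiaba

*hin*: final consonant = /n/, voiced → -ku → *hinku*.
The past-tense form *hinku*: final sound = /u/, a vowel → -i → *hinkui*.
The final sound of the agentive form *hinkui* is /i/, which is a vowel, so the plural suffix is -aba, giving *hinkuiaba*.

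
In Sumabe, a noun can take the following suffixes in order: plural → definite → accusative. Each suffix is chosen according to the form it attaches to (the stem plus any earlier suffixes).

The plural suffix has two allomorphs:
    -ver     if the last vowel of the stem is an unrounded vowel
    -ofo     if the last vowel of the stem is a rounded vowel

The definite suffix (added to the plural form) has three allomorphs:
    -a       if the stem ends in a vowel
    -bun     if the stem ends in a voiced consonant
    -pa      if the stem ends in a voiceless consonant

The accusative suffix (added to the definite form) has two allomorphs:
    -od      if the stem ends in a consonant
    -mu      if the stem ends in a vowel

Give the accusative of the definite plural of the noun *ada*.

adaverbunod

The last vowel of *ada* is /a/, which is an unrounded vowel, so the plural suffix is -ver, giving *adaver*.
Since the final sound of the plural form *adaver* is /r/ (a voiced consonant), it takes -bun, giving *adaverbun*.
The definite form *adaverbun* — final sound /n/ (a consonant) → -od → *adaverbunod*.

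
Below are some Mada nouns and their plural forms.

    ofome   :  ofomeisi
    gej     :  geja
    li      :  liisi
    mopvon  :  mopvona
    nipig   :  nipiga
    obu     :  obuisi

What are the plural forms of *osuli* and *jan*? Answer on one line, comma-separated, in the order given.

The alternation tracks the final sound of the stem — -a when the stem ends in a consonant (*gej*, *mopvon*, *nipig*); -isi when the stem ends in a vowel (*ofome*, *li*, *obu*).
*osuli* — final sound /i/ (a vowel) → -isi → *osuliisi*.
Since the final sound of *jan* is /n/ (a consonant), it takes -a, giving *jana*.

osuliisi, jana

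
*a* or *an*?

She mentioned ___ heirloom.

The indefinite article is chosen by the initial *sound* of the following word, not its spelling.
*heirloom* begins with the sound /ɛ/ (silent h) — a vowel sound.
So the article is *an*: She mentioned an heirloom.

an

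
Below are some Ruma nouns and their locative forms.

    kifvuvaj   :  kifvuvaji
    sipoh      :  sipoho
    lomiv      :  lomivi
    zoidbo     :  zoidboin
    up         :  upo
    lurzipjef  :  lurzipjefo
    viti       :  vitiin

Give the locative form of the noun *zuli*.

The alternation tracks the final sound of the stem — -o when the stem ends in a voiceless consonant (*sipoh*, *up*, *lurzipjef*); -i when the stem ends in a voiced consonant (*kifvuvaj*, *lomiv*); -in when the stem ends in a vowel (*zoidbo*, *viti*).
The final sound of *zuli* is /i/, which is a vowel, so the suffix is -in, giving *zuliin*.

zuliin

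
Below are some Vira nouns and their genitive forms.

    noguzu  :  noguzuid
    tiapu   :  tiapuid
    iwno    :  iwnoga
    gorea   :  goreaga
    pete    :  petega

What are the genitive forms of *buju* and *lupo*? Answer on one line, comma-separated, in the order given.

bujuid, lupoga

The alternation tracks the last vowel of the stem — -id when the last vowel of the stem is a high vowel (*noguzu*, *tiapu*); -ga when the last vowel of the stem is a non-high vowel (*iwno*, *gorea*, *pete*).
Since the last vowel of *buju* is /u/ (a high vowel), it takes -id, giving *bujuid*.
Since the last vowel of *lupo* is /o/ (a non-high vowel), it takes -ga, giving *lupoga*.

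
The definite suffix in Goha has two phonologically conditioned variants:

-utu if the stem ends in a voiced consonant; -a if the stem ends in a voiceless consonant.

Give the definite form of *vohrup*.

The final consonant of *vohrup* is /p/, which is voiceless, so the suffix is -a, giving *vohrupa*.

vohrupa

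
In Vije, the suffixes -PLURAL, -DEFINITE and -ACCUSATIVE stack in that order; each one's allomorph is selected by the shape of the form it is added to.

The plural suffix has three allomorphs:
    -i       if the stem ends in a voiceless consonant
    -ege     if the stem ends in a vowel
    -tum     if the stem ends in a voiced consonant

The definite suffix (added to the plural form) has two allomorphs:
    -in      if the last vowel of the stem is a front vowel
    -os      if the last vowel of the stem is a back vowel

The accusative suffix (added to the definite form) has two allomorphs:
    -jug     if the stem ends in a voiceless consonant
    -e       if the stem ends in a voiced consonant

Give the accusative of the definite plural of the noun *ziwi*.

ziwiegeine

The final sound of *ziwi* is /i/, which is a vowel, so the plural suffix is -ege, giving *ziwiege*.
The plural form *ziwiege* — last vowel /e/ (a front vowel) → -in → *ziwiegein*.
The final consonant of the definite form *ziwiegein* is /n/, which is voiced, so the accusative suffix is -e, giving *ziwiegeine*.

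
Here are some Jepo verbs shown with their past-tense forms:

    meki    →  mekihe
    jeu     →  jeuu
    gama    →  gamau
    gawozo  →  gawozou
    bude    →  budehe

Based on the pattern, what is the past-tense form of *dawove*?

dawovehe

The alternation tracks the last vowel of the stem — -he when the last vowel of the stem is a front vowel (*meki*, *bude*); -u when the last vowel of the stem is a back vowel (*jeu*, *gama*, *gawozo*).
The last vowel of *dawove* is /e/, which is a front vowel, so the suffix is -he, giving *dawovehe*.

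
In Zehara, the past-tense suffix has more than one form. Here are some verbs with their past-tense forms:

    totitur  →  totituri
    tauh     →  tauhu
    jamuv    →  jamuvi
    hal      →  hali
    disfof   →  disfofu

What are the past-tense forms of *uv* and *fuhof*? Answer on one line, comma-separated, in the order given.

uvi, fuhofu

The pattern is voicing of the final consonant: -u when the stem ends in a voiceless consonant (*tauh*, *disfof*); -i when the stem ends in a voiced consonant (*totitur*, *jamuv*, *hal*).
Since the final consonant of *uv* is /v/ (voiced), it takes -i, giving *uvi*.
*fuhof*: final consonant = /f/, voiceless → -u → *fuhofu*.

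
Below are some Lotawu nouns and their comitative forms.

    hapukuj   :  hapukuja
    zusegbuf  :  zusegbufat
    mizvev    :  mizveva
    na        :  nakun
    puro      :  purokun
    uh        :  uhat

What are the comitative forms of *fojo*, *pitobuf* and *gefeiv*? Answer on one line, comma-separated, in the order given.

fojokun, pitobufat, gefeiva

The pattern is voicing of the final sound: -at when the stem ends in a voiceless consonant (*zusegbuf*, *uh*); -a when the stem ends in a voiced consonant (*hapukuj*, *mizvev*); -kun when the stem ends in a vowel (*na*, *puro*).
The final sound of *fojo* is /o/, which is a vowel, so the suffix is -kun, giving *fojokun*.
*pitobuf* — final sound /f/ (a voiceless consonant) → -at → *pitobufat*.
*gefeiv* — final sound /v/ (a voiced consonant) → -a → *gefeiva*.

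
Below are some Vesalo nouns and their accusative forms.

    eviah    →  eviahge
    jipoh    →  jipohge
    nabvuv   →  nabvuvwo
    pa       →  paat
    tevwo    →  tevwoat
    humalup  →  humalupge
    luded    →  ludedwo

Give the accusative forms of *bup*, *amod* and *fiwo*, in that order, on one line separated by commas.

bupge, amodwo, fiwoat

Looking at the final sound of each stem: -ge when the stem ends in a voiceless consonant (*eviah*, *jipoh*, *humalup*); -wo when the stem ends in a voiced consonant (*nabvuv*, *luded*); -at when the stem ends in a vowel (*pa*, *tevwo*).
*bup* — final sound /p/ (a voiceless consonant) → -ge → *bupge*.
Since the final sound of *amod* is /d/ (a voiced consonant), it takes -wo, giving *amodwo*.
*fiwo* — final sound /o/ (a vowel) → -at → *fiwoat*.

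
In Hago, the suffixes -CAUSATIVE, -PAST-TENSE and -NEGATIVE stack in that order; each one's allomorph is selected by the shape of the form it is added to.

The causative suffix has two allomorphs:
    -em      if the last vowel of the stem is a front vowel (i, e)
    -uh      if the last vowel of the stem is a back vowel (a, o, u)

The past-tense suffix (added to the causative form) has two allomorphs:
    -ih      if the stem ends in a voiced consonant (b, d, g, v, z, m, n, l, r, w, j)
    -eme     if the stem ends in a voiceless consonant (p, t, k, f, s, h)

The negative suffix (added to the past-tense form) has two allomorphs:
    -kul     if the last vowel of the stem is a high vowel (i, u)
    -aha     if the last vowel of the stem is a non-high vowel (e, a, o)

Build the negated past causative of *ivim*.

ivimemihkul

*ivim*: last vowel = /i/, a front vowel → -em → *ivimem*.
The final consonant of the causative form *ivimem* is /m/, which is voiced, so the past-tense suffix is -ih, giving *ivimemih*.
Since the last vowel of the past-tense form *ivimemih* is /i/ (a high vowel), it takes -kul, giving *ivimemihkul*.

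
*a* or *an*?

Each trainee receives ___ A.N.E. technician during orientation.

an

The indefinite article is chosen by the initial *sound* of the following word, not its spelling.
The initialism *A.N.E.* is read letter by letter; the first letter, A, is pronounced /eɪ/, which begins with a vowel sound.
So the article is *an*: Each trainee receives an A.N.E. technician during orientation.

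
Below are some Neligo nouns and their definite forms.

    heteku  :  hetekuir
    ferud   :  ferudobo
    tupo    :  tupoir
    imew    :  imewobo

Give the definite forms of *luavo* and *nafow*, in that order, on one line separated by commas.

The pattern is consonant vs. vowel: -obo when the stem ends in a consonant (*ferud*, *imew*); -ir when the stem ends in a vowel (*heteku*, *tupo*).
The final sound of *luavo* is /o/, which is a vowel, so the suffix is -ir, giving *luavoir*.
Since the final sound of *nafow* is /w/ (a consonant), it takes -obo, giving *nafowobo*.

luavoir, nafowobo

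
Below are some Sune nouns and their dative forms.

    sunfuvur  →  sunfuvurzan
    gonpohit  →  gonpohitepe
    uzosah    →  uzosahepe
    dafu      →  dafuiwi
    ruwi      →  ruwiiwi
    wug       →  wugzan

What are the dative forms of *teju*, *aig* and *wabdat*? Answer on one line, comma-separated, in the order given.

The suffix is conditioned by the final sound: -epe when the stem ends in a voiceless consonant (*gonpohit*, *uzosah*); -zan when the stem ends in a voiced consonant (*sunfuvur*, *wug*); -iwi when the stem ends in a vowel (*dafu*, *ruwi*).
The final sound of *teju* is /u/, which is a vowel, so the suffix is -iwi, giving *tejuiwi*.
*aig* — final sound /g/ (a voiced consonant) → -zan → *aigzan*.
*wabdat*: final sound = /t/, a voiceless consonant → -epe → *wabdatepe*.

tejuiwi, aigzan, wabdatepe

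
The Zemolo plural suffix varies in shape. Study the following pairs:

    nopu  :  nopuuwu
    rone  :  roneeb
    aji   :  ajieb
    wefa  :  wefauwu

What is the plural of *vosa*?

vosauwu

The alternation tracks the last vowel of the stem — -eb when the last vowel of the stem is a front vowel (*rone*, *aji*); -uwu when the last vowel of the stem is a back vowel (*nopu*, *wefa*).
The last vowel of *vosa* is /a/, which is a back vowel, so the suffix is -uwu, giving *vosauwu*.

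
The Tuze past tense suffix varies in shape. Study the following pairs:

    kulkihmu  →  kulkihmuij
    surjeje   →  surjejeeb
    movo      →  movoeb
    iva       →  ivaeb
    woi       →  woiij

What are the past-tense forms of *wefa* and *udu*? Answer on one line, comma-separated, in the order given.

wefaeb, uduij

The suffix is conditioned by the last vowel: -ij when the last vowel of the stem is a high vowel (*kulkihmu*, *woi*); -eb when the last vowel of the stem is a non-high vowel (*surjeje*, *movo*, *iva*).
*wefa*: last vowel = /a/, a non-high vowel → -eb → *wefaeb*.
*udu* — last vowel /u/ (a high vowel) → -ij → *uduij*.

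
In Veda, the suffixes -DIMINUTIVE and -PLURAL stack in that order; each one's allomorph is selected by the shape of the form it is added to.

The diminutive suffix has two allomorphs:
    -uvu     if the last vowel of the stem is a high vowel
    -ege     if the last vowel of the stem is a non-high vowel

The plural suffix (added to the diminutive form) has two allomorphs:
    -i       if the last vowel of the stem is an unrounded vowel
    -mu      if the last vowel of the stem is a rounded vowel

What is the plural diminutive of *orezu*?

The last vowel of *orezu* is /u/, which is a high vowel, so the diminutive suffix is -uvu, giving *orezuuvu*.
The diminutive form *orezuuvu* — last vowel /u/ (a rounded vowel) → -mu → *orezuuvumu*.

orezuuvumu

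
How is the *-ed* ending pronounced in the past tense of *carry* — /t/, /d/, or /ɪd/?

The stem *carry* ends in a voiced sound other than /d/.
The -ed suffix is realized as /ɪd/ after /t, d/; as /t/ after other voiceless consonants; and as /d/ after other voiced sounds.
So -ed on *carry* is pronounced /d/.

/d/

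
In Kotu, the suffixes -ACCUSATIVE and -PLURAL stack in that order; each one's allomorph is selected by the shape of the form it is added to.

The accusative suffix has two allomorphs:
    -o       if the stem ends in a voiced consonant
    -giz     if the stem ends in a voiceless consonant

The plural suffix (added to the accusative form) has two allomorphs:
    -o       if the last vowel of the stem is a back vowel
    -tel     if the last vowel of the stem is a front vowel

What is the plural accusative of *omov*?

Since the final consonant of *omov* is /v/ (voiced), it takes -o, giving *omovo*.
Since the last vowel of the accusative form *omovo* is /o/ (a back vowel), it takes -o, giving *omovoo*.

omovoo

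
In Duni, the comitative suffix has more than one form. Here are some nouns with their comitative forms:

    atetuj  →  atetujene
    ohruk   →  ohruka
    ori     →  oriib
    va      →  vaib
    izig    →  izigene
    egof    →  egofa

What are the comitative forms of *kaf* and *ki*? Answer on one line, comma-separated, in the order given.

kafa, kiib

Looking at the final sound of each stem: -a when the stem ends in a voiceless consonant (*ohruk*, *egof*); -ene when the stem ends in a voiced consonant (*atetuj*, *izig*); -ib when the stem ends in a vowel (*ori*, *va*).
Since the final sound of *kaf* is /f/ (a voiceless consonant), it takes -a, giving *kafa*.
*ki* — final sound /i/ (a vowel) → -ib → *kiib*.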